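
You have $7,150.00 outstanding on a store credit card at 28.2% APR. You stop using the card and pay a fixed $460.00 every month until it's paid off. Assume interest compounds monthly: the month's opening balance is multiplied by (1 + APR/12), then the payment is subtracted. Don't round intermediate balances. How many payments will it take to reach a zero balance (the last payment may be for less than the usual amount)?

20 payments

Monthly rate r = 28.2%/12 = 2.35% = 0.0235.
Recurrence: B ← B·(1+r) − $460.00.
Month 1: interest $168.03; balance after payment $6,858.02.
Month 2: interest $161.16; balance after payment $6,559.19.
Closed form: n = −ln(1 − rB₀/P)/ln(1+r) = −ln(0.63473)/ln(1.0235) ≈ 19.569, so the balance reaches zero during payment 20.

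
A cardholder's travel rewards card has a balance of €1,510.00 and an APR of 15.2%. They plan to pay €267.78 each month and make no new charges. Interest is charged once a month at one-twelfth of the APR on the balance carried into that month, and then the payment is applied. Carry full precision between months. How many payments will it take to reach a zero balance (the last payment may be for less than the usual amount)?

Monthly rate r = 15.2%/12 = 1.26667% = 0.0126667.
Recurrence: B ← B·(1+r) − €267.78.
Month 1: interest €19.13; balance after payment €1,261.35.
Month 2: interest €15.98; balance after payment €1,009.54.
Month 3: interest €12.79; balance after payment €754.55.
Month 4: interest €9.56; balance after payment €496.33.
Month 5: interest €6.29; balance after payment €234.84.
Month 6: interest €2.97; balance after payment €0.00.

6 months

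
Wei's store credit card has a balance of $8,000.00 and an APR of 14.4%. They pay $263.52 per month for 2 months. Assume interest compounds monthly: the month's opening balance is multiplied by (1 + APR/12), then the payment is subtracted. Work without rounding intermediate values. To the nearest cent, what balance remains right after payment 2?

$7,662.95

Monthly rate r = 14.4%/12 = 1.2% = 0.012.
Each month: B ← B·(1+r) − $263.52.
Month 1: interest $96.00; balance after payment $7,832.48.
Month 2: interest $93.99; balance after payment $7,662.95.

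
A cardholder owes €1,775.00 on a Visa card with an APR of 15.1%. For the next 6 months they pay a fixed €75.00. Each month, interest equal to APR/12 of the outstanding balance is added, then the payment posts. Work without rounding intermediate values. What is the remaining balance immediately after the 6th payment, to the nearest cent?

€1,448.90

Monthly rate r = 15.1%/12 = 1.25833% = 0.0125833.
Each month: B ← B·(1+r) − €75.00.
Month 1: interest €22.34; balance after payment €1,722.34.
Month 2: interest €21.67; balance after payment €1,669.01.
Month 3: interest €21.00; balance after payment €1,615.01.
Month 4: interest €20.32; balance after payment €1,560.33.
Month 5: interest €19.63; balance after payment €1,504.97.
Month 6: interest €18.94; balance after payment €1,448.90.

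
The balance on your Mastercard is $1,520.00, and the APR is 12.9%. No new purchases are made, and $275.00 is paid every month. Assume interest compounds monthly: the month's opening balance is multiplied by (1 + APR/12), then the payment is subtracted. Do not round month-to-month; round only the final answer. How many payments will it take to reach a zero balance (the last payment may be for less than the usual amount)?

6 months

Monthly rate r = 12.9%/12 = 1.075% = 0.01075.
Recurrence: B ← B·(1+r) − $275.00.
Month 1: interest $16.34; balance after payment $1,261.34.
Month 2: interest $13.56; balance after payment $999.90.
Month 3: interest $10.75; balance after payment $735.65.
Month 4: interest $7.91; balance after payment $468.56.
Month 5: interest $5.04; balance after payment $198.59.
Month 6: interest $2.13; balance after payment $0.00.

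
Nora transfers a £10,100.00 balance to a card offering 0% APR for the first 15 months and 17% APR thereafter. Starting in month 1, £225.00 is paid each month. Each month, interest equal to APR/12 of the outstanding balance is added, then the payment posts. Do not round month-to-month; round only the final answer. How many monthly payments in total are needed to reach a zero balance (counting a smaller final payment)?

55 months

Promo months 1–15 at r₀ = 0%/12 = 0; months 16+ at r₁ = 17%/12 = 0.0141667.
After month 15 (no interest yet): B = £10,100.00 − 15·£225.00 = £6,725.00.
Then at r₁ with £225.00/mo: n₂ = −ln(1 − r₁·B/P)/ln(1+r₁) ≈ 39.14 → 40 more payments.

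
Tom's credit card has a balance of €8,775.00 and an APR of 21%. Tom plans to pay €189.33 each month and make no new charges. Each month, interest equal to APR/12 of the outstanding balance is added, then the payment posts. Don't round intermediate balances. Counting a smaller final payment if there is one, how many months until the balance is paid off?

97 payments

Monthly rate r = 21%/12 = 1.75% = 0.0175.
Recurrence: B ← B·(1+r) − €189.33.
Month 1: interest €153.56; balance after payment €8,739.23.
Month 2: interest €152.94; balance after payment €8,702.84.
Closed form: n = −ln(1 − rB₀/P)/ln(1+r) = −ln(0.18892)/ln(1.0175) ≈ 96.057, so the balance reaches zero during payment 97.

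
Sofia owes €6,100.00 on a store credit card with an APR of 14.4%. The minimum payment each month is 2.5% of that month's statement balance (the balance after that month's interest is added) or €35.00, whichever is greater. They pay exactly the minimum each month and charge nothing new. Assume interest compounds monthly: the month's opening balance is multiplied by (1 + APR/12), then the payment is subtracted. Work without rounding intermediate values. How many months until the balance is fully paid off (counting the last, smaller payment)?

165 months

Monthly rate r = 14.4%/12 = 1.2% = 0.012.
While 2.5% of the post-interest balance exceeds €35.00, each month B ← (B·(1+r))·(1 − 0.025), i.e. B shrinks by the factor (1+r)·0.975 = 0.9867.
This holds for months 1–111. Entering month 112 the balance is €1,380.00; 2.5% of the post-interest balance is now below €35.00, so the flat €35.00 minimum applies from here.
From month 112 a fixed €35.00 at rate r clears €1,380.00 in 54 more payments. Total: 111 + 54 = 165 months.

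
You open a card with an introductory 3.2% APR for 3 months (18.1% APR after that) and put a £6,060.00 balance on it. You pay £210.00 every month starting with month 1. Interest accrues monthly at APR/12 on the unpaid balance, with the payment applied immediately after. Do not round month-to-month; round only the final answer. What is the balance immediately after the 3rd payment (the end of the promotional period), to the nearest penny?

Promo months 1–3 at r₀ = 3.2%/12 = 0.00266667; months 4+ at r₁ = 18.1%/12 = 0.0150833.
After month 3: iterate B ← B·(1+r₀) − £210.00 for 3 months → £5,476.93.

£5,476.93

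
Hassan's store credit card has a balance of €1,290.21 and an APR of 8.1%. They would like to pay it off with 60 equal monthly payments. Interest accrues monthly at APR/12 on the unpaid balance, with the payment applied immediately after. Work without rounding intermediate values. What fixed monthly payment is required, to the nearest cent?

Monthly rate r = 8.1%/12 = 0.675% = 0.00675.
Level-payment amortization: P = B₀·r / (1 − (1+r)^(−n)) = 1290.21·0.00675 / (1 − 1.00675^(−60)).
Denominator 1 − (1+r)^(−60) = 0.332114979.
P = 8.70892 / 0.332114979 ≈ 26.22.

€26.22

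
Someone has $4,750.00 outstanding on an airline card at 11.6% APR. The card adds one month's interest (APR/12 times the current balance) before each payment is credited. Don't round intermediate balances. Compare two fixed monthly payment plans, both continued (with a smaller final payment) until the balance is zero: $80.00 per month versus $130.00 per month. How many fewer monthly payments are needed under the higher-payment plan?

43 fewer payments

Monthly rate r = 11.6%/12 = 0.966667% = 0.00966667.
At $80.00/mo: n = ⌈−ln(1 − rB₀/P)/ln(1+r)⌉ = 89 payments (last $55.27); total interest = total paid − $4,750.00 = $2,345.27.
At $130.00/mo: 46 payments (last $38.17); total interest $1,138.17.
Payments saved = 89 − 46 = 43.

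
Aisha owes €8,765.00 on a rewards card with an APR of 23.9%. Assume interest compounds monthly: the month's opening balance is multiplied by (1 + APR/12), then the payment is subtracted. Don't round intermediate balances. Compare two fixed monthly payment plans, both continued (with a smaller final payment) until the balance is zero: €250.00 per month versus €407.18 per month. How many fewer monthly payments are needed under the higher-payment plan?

32 fewer payments

Monthly rate r = 23.9%/12 = 1.99167% = 0.0199167.
At €250.00/mo: n = ⌈−ln(1 − rB₀/P)/ln(1+r)⌉ = 61 payments (last €190.54); total interest = total paid − €8,765.00 = €6,425.54.
At €407.18/mo: 29 payments (last €160.03); total interest €2,796.07.
Payments saved = 61 − 29 = 32.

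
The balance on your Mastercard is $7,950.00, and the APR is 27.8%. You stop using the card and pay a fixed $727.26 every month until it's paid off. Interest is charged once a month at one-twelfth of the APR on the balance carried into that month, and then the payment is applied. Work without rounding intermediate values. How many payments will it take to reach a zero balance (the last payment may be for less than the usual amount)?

Monthly rate r = 27.8%/12 = 2.31667% = 0.0231667.
Recurrence: B ← B·(1+r) − $727.26.
Month 1: interest $184.18; balance after payment $7,406.91.
Month 2: interest $171.59; balance after payment $6,851.25.
Closed form: n = −ln(1 − rB₀/P)/ln(1+r) = −ln(0.74675)/ln(1.02317) ≈ 12.751, so the balance reaches zero during payment 13.

13 payments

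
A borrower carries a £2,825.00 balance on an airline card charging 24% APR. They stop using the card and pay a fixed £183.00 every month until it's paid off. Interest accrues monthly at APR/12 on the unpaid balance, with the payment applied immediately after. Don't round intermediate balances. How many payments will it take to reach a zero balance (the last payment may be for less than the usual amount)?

19 months

Monthly rate r = 24%/12 = 2% = 0.02.
Recurrence: B ← B·(1+r) − £183.00.
Month 1: interest £56.50; balance after payment £2,698.50.
Month 2: interest £53.97; balance after payment £2,569.47.
Closed form: n = −ln(1 − rB₀/P)/ln(1+r) = −ln(0.69126)/ln(1.02) ≈ 18.646, so the balance reaches zero during payment 19.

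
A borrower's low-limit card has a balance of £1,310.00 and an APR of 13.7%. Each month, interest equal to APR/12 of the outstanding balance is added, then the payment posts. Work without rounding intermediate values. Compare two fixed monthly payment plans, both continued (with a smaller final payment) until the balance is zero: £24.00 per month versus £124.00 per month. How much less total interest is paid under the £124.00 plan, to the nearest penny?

Monthly rate r = 13.7%/12 = 1.14167% = 0.0114167.
At £24.00/mo: n = ⌈−ln(1 − rB₀/P)/ln(1+r)⌉ = 86 payments (last £23.29); total interest = total paid − £1,310.00 = £753.29.
At £124.00/mo: 12 payments (last £40.10); total interest £94.10.
Interest saved = £753.29 − £94.10 = £659.19.

£659.19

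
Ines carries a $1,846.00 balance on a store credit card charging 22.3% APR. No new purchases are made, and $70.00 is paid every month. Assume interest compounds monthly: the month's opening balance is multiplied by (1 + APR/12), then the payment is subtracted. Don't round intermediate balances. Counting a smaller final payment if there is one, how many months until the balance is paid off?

Monthly rate r = 22.3%/12 = 1.85833% = 0.0185833.
Recurrence: B ← B·(1+r) − $70.00.
Month 1: interest $34.30; balance after payment $1,810.30.
Month 2: interest $33.64; balance after payment $1,773.95.
Closed form: n = −ln(1 − rB₀/P)/ln(1+r) = −ln(0.50993)/ln(1.01858) ≈ 36.577, so the balance reaches zero during payment 37.

37 months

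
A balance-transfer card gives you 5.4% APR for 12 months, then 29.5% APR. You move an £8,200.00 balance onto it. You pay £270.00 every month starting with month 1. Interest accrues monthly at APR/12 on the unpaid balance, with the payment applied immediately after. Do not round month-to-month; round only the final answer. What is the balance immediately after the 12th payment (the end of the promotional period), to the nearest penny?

Promo months 1–12 at r₀ = 5.4%/12 = 0.0045; months 13+ at r₁ = 29.5%/12 = 0.0245833.
After month 12: iterate B ← B·(1+r₀) − £270.00 for 12 months → £5,332.52.

£5,332.52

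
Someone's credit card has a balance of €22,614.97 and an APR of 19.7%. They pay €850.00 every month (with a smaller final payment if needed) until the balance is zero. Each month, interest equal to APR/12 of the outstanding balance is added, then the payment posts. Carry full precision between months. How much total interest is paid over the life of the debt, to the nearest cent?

€7,353.81

Monthly rate r = 19.7%/12 = 1.64167% = 0.0164167.
Payoff takes n = ⌈−ln(1 − rB₀/P)/ln(1+r)⌉ = ⌈35.256⌉ = 36 payments; the last is €218.78.
Total paid = 35·€850.00 + €218.78 = €29,968.78.
Total interest = total paid − principal = €29,968.78 − €22,614.97 = €7,353.81.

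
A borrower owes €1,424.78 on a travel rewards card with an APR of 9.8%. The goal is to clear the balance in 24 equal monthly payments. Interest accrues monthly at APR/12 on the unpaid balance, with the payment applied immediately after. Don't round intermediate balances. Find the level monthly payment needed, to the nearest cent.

€65.61

Monthly rate r = 9.8%/12 = 0.816667% = 0.00816667.
Level-payment amortization: P = B₀·r / (1 − (1+r)^(−n)) = 1424.78·0.00816667 / (1 − 1.00817^(−24)).
Denominator 1 − (1+r)^(−24) = 0.177333181.
P = 11.6357 / 0.177333181 ≈ 65.61.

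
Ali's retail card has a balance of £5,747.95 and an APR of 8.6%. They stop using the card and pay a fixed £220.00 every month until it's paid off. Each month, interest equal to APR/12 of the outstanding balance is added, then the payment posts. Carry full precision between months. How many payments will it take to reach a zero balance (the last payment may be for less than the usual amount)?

30 months

Monthly rate r = 8.6%/12 = 0.716667% = 0.00716667.
Recurrence: B ← B·(1+r) − £220.00.
Month 1: interest £41.19; balance after payment £5,569.14.
Month 2: interest £39.91; balance after payment £5,389.06.
Closed form: n = −ln(1 − rB₀/P)/ln(1+r) = −ln(0.81276)/ln(1.00717) ≈ 29.032, so the balance reaches zero during payment 30.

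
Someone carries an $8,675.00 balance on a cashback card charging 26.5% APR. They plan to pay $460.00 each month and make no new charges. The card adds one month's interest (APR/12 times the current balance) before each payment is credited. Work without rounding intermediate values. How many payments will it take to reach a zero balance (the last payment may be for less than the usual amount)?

25 payments

Monthly rate r = 26.5%/12 = 2.20833% = 0.0220833.
Recurrence: B ← B·(1+r) − $460.00.
Month 1: interest $191.57; balance after payment $8,406.57.
Month 2: interest $185.65; balance after payment $8,132.22.
Closed form: n = −ln(1 − rB₀/P)/ln(1+r) = −ln(0.58354)/ln(1.02208) ≈ 24.660, so the balance reaches zero during payment 25.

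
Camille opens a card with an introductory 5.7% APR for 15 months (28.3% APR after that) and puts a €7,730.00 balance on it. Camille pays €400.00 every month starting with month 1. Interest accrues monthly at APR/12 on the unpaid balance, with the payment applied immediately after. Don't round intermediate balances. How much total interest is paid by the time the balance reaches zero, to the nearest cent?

Promo months 1–15 at r₀ = 5.7%/12 = 0.00475; months 16+ at r₁ = 28.3%/12 = 0.0235833.
After month 15: iterate B ← B·(1+r₀) − €400.00 for 15 months → €2,095.79.
Then at r₁ with €400.00/mo: n₂ = −ln(1 − r₁·B/P)/ln(1+r₁) ≈ 5.66 → 6 more payments.
Total paid = 20·€400.00 + €264.36 = €8,264.36; interest = €8,264.36 − €7,730.00 = €534.36.

€534.36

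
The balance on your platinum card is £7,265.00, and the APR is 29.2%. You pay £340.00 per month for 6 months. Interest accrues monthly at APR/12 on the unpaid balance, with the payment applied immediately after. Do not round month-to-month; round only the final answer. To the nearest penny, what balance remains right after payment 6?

Monthly rate r = 29.2%/12 = 2.43333% = 0.0243333.
Each month: B ← B·(1+r) − £340.00.
Month 1: interest £176.78; balance after payment £7,101.78.
Month 2: interest £172.81; balance after payment £6,934.59.
Month 3: interest £168.74; balance after payment £6,763.33.
Month 4: interest £164.57; balance after payment £6,587.91.
Month 5: interest £160.31; balance after payment £6,408.21.
Month 6: interest £155.93; balance after payment £6,224.15.

£6,224.15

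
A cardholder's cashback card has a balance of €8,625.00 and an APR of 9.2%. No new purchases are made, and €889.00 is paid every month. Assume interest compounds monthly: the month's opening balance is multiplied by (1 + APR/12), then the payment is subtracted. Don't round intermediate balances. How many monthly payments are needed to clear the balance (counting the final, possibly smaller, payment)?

11 payments

Monthly rate r = 9.2%/12 = 0.766667% = 0.00766667.
Recurrence: B ← B·(1+r) − €889.00.
Month 1: interest €66.12; balance after payment €7,802.12.
Month 2: interest €59.82; balance after payment €6,972.94.
Closed form: n = −ln(1 − rB₀/P)/ln(1+r) = −ln(0.92562)/ln(1.00767) ≈ 10.120, so the balance reaches zero during payment 11.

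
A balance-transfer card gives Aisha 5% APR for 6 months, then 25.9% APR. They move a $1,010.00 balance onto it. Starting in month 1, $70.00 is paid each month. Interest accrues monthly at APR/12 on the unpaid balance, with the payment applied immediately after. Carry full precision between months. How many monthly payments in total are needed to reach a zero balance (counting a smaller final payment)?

Promo months 1–6 at r₀ = 5%/12 = 0.00416667; months 7+ at r₁ = 25.9%/12 = 0.0215833.
After month 6: iterate B ← B·(1+r₀) − $70.00 for 6 months → $611.12.
Then at r₁ with $70.00/mo: n₂ = −ln(1 − r₁·B/P)/ln(1+r₁) ≈ 9.78 → 10 more payments.

16 payments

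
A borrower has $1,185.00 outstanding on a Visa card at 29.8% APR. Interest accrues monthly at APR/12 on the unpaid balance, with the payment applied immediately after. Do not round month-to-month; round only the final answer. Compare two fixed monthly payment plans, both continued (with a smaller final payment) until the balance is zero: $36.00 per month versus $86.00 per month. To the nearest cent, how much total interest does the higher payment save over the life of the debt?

Monthly rate r = 29.8%/12 = 2.48333% = 0.0248333.
At $36.00/mo: n = ⌈−ln(1 − rB₀/P)/ln(1+r)⌉ = 70 payments (last $11.92); total interest = total paid − $1,185.00 = $1,310.92.
At $86.00/mo: 18 payments (last $6.43); total interest $283.43.
Interest saved = $1,310.92 − $283.43 = $1,027.49.

$1,027.49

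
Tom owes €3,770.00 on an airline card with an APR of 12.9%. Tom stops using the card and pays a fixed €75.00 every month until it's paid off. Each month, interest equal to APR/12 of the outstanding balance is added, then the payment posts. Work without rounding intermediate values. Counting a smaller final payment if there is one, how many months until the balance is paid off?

Monthly rate r = 12.9%/12 = 1.075% = 0.01075.
Recurrence: B ← B·(1+r) − €75.00.
Month 1: interest €40.53; balance after payment €3,735.53.
Month 2: interest €40.16; balance after payment €3,700.68.
Closed form: n = −ln(1 − rB₀/P)/ln(1+r) = −ln(0.45963)/ln(1.01075) ≈ 72.697, so the balance reaches zero during payment 73.

73 months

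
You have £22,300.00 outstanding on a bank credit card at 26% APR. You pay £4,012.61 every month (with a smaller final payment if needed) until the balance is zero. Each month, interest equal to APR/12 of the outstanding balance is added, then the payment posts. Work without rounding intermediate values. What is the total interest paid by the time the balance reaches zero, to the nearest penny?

Monthly rate r = 26%/12 = 2.16667% = 0.0216667.
Payoff takes n = ⌈−ln(1 − rB₀/P)/ln(1+r)⌉ = ⌈5.986⌉ = 6 payments; the last is £3,955.20.
Total paid = 5·£4,012.61 + £3,955.20 = £24,018.25.
Total interest = total paid − principal = £24,018.25 − £22,300.00 = £1,718.25.

£1,718.25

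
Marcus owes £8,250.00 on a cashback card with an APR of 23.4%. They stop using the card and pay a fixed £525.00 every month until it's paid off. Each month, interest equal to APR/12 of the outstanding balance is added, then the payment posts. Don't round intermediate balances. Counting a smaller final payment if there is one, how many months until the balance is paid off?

Monthly rate r = 23.4%/12 = 1.95% = 0.0195.
Recurrence: B ← B·(1+r) − £525.00.
Month 1: interest £160.88; balance after payment £7,885.88.
Month 2: interest £153.77; balance after payment £7,514.65.
Closed form: n = −ln(1 − rB₀/P)/ln(1+r) = −ln(0.69357)/ln(1.0195) ≈ 18.947, so the balance reaches zero during payment 19.

19 payments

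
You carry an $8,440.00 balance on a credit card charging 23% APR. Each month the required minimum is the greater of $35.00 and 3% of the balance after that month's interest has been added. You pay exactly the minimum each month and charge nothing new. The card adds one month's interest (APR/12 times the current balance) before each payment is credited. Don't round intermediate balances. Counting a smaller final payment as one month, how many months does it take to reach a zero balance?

Monthly rate r = 23%/12 = 1.91667% = 0.0191667.
While 3% of the post-interest balance exceeds $35.00, each month B ← (B·(1+r))·(1 − 0.03), i.e. B shrinks by the factor (1+r)·0.97 = 0.98859.
This holds for months 1–175. Entering month 176 the balance is $1,133.20; 3% of the post-interest balance is now below $35.00, so the flat $35.00 minimum applies from here.
From month 176 a fixed $35.00 at rate r clears $1,133.20 in 52 more payments. Total: 175 + 52 = 227 months.

227 months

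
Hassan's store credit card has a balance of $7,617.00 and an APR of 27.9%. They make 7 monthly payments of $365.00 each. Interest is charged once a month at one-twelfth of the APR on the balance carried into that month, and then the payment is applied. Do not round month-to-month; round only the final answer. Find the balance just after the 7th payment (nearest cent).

$6,206.28

Monthly rate r = 27.9%/12 = 2.325% = 0.02325.
Each month: B ← B·(1+r) − $365.00.
Month 1: interest $177.10; balance after payment $7,429.10.
Month 2: interest $172.73; balance after payment $7,236.82.
Month 3: interest $168.26; balance after payment $7,040.08.
Month 4: interest $163.68; balance after payment $6,838.76.
Month 5: interest $159.00; balance after payment $6,632.76.
Month 6: interest $154.21; balance after payment $6,421.97.
Month 7: interest $149.31; balance after payment $6,206.28.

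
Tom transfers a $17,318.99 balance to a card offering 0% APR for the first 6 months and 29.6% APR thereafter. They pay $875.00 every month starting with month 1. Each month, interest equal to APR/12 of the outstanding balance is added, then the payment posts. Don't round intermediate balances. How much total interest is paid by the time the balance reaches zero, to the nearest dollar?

Promo months 1–6 at r₀ = 0%/12 = 0; months 7+ at r₁ = 29.6%/12 = 0.0246667.
After month 6 (no interest yet): B = $17,318.99 − 6·$875.00 = $12,068.99.
Then at r₁ with $875.00/mo: n₂ = −ln(1 − r₁·B/P)/ln(1+r₁) ≈ 17.07 → 18 more payments.
Total paid = 23·$875.00 + $58.83 = $20,183.83; interest = $20,183.83 − $17,318.99 = $2,864.84.

$2,865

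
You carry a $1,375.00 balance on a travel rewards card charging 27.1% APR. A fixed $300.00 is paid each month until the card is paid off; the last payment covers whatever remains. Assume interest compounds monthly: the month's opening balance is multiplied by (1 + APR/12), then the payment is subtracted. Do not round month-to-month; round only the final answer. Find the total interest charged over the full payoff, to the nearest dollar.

$93

Monthly rate r = 27.1%/12 = 2.25833% = 0.0225833.
Payoff takes n = ⌈−ln(1 − rB₀/P)/ln(1+r)⌉ = ⌈4.893⌉ = 5 payments; the last is $268.14.
Total paid = 4·$300.00 + $268.14 = $1,468.14.
Total interest = total paid − principal = $1,468.14 − $1,375.00 = $93.14.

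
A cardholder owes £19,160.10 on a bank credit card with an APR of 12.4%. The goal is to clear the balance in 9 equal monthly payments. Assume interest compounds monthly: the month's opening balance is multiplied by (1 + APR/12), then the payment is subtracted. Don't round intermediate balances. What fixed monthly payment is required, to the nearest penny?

Monthly rate r = 12.4%/12 = 1.03333% = 0.0103333.
Level-payment amortization: P = B₀·r / (1 − (1+r)^(−n)) = 19160.10·0.0103333 / (1 − 1.01033^(−9)).
Denominator 1 − (1+r)^(−9) = 0.0883715604.
P = 197.988 / 0.0883715604 ≈ 2240.40.

£2,240.40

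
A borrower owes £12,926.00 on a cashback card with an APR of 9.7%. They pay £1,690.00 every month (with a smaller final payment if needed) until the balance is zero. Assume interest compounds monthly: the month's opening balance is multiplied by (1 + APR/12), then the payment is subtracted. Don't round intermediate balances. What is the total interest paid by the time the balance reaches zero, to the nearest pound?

£471

Monthly rate r = 9.7%/12 = 0.808333% = 0.00808333.
Payoff takes n = ⌈−ln(1 − rB₀/P)/ln(1+r)⌉ = ⌈7.927⌉ = 8 payments; the last is £1,567.17.
Total paid = 7·£1,690.00 + £1,567.17 = £13,397.17.
Total interest = total paid − principal = £13,397.17 − £12,926.00 = £471.17.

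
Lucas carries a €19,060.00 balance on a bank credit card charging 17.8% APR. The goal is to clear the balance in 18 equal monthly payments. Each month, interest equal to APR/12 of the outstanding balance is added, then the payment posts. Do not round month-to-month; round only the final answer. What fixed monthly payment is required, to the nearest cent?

€1,214.32

Monthly rate r = 17.8%/12 = 1.48333% = 0.0148333.
Level-payment amortization: P = B₀·r / (1 − (1+r)^(−n)) = 19060.00·0.0148333 / (1 − 1.01483^(−18)).
Denominator 1 − (1+r)^(−18) = 0.23282406.
P = 282.723 / 0.23282406 ≈ 1214.32.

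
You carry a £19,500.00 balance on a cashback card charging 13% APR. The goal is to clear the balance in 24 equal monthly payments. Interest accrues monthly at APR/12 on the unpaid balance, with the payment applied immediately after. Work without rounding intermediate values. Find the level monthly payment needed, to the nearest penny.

Monthly rate r = 13%/12 = 1.08333% = 0.0108333.
Level-payment amortization: P = B₀·r / (1 − (1+r)^(−n)) = 19500.00·0.0108333 / (1 − 1.01083^(−24)).
Denominator 1 − (1+r)^(−24) = 0.227869542.
P = 211.25 / 0.227869542 ≈ 927.07.

£927.07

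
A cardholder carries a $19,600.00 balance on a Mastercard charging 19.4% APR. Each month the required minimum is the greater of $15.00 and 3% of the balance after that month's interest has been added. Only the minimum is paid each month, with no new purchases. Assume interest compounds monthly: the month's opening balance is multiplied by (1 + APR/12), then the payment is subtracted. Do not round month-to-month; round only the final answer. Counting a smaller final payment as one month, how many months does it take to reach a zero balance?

303 months

Monthly rate r = 19.4%/12 = 1.61667% = 0.0161667.
While 3% of the post-interest balance exceeds $15.00, each month B ← (B·(1+r))·(1 − 0.03), i.e. B shrinks by the factor (1+r)·0.97 = 0.98568.
This holds for months 1–256. Entering month 257 the balance is $488.48; 3% of the post-interest balance is now below $15.00, so the flat $15.00 minimum applies from here.
From month 257 a fixed $15.00 at rate r clears $488.48 in 47 more payments. Total: 256 + 47 = 303 months.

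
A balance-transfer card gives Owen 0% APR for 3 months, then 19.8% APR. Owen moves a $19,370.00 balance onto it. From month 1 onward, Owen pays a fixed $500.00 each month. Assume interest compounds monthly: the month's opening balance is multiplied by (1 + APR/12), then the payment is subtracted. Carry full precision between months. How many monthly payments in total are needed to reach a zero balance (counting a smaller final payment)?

Promo months 1–3 at r₀ = 0%/12 = 0; months 4+ at r₁ = 19.8%/12 = 0.0165.
After month 3 (no interest yet): B = $19,370.00 − 3·$500.00 = $17,870.00.
Then at r₁ with $500.00/mo: n₂ = −ln(1 − r₁·B/P)/ln(1+r₁) ≈ 54.44 → 55 more payments.

58 payments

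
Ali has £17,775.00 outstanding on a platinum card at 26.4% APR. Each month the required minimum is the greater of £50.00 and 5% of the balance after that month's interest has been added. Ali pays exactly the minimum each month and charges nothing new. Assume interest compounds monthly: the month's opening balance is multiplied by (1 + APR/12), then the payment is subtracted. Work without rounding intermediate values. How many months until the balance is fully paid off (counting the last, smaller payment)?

125 months

Monthly rate r = 26.4%/12 = 2.2% = 0.022.
While 5% of the post-interest balance exceeds £50.00, each month B ← (B·(1+r))·(1 − 0.05), i.e. B shrinks by the factor (1+r)·0.95 = 0.9709.
This holds for months 1–99. Entering month 100 the balance is £955.18; 5% of the post-interest balance is now below £50.00, so the flat £50.00 minimum applies from here.
From month 100 a fixed £50.00 at rate r clears £955.18 in 26 more payments. Total: 99 + 26 = 125 months.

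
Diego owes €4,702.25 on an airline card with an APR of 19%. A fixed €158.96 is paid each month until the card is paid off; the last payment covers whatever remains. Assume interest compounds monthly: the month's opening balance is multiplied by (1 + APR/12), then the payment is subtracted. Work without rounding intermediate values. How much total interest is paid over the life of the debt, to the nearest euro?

Monthly rate r = 19%/12 = 1.58333% = 0.0158333.
Payoff takes n = ⌈−ln(1 − rB₀/P)/ln(1+r)⌉ = ⌈40.219⌉ = 41 payments; the last is €35.00.
Total paid = 40·€158.96 + €35.00 = €6,393.40.
Total interest = total paid − principal = €6,393.40 − €4,702.25 = €1,691.15.

€1,691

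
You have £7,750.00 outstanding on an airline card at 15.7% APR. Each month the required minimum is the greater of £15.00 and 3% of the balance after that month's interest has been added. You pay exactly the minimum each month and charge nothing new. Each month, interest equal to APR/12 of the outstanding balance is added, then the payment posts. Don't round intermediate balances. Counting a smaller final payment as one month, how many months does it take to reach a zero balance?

202 months

Monthly rate r = 15.7%/12 = 1.30833% = 0.0130833.
While 3% of the post-interest balance exceeds £15.00, each month B ← (B·(1+r))·(1 − 0.03), i.e. B shrinks by the factor (1+r)·0.97 = 0.98269.
This holds for months 1–158. Entering month 159 the balance is £491.10; 3% of the post-interest balance is now below £15.00, so the flat £15.00 minimum applies from here.
From month 159 a fixed £15.00 at rate r clears £491.10 in 44 more payments. Total: 158 + 44 = 202 months.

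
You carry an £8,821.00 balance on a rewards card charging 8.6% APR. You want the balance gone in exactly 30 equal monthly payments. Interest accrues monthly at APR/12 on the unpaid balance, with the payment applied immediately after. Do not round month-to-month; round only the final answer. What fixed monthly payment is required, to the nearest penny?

£327.82

Monthly rate r = 8.6%/12 = 0.716667% = 0.00716667.
Level-payment amortization: P = B₀·r / (1 − (1+r)^(−n)) = 8821.00·0.00716667 / (1 − 1.00717^(−30)).
Denominator 1 − (1+r)^(−30) = 0.192839903.
P = 63.2172 / 0.192839903 ≈ 327.82.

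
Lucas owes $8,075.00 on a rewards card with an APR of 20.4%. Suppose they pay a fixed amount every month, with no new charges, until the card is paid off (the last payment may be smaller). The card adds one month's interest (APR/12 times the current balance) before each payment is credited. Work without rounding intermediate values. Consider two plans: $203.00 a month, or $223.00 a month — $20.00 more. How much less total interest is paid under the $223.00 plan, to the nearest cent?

$933.17

Monthly rate r = 20.4%/12 = 1.7% = 0.017.
At $203.00/mo: n = ⌈−ln(1 − rB₀/P)/ln(1+r)⌉ = 67 payments (last $182.68); total interest = total paid − $8,075.00 = $5,505.68.
At $223.00/mo: 57 payments (last $159.51); total interest $4,572.51.
Interest saved = $5,505.68 − $4,572.51 = $933.17.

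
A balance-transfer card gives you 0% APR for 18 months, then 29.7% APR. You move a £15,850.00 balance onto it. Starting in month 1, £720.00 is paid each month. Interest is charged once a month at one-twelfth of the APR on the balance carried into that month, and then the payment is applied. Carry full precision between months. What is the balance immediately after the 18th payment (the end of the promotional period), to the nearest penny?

Promo months 1–18 at r₀ = 0%/12 = 0; months 19+ at r₁ = 29.7%/12 = 0.02475.
After month 18 (no interest yet): B = £15,850.00 − 18·£720.00 = £2,890.00.

£2,890.00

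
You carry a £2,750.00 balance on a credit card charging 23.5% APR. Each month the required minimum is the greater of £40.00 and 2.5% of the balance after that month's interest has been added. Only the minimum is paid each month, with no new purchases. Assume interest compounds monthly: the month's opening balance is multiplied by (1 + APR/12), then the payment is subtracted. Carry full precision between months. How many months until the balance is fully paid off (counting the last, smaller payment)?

171 months

Monthly rate r = 23.5%/12 = 1.95833% = 0.0195833.
While 2.5% of the post-interest balance exceeds £40.00, each month B ← (B·(1+r))·(1 − 0.025), i.e. B shrinks by the factor (1+r)·0.975 = 0.99409.
This holds for months 1–95. Entering month 96 the balance is £1,566.50; 2.5% of the post-interest balance is now below £40.00, so the flat £40.00 minimum applies from here.
From month 96 a fixed £40.00 at rate r clears £1,566.50 in 76 more payments. Total: 95 + 76 = 171 months.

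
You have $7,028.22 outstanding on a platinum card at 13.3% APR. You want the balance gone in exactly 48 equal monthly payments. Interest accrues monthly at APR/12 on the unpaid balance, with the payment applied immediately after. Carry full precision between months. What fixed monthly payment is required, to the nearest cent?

Monthly rate r = 13.3%/12 = 1.10833% = 0.0110833.
Level-payment amortization: P = B₀·r / (1 − (1+r)^(−n)) = 7028.22·0.0110833 / (1 − 1.01108^(−48)).
Denominator 1 − (1+r)^(−48) = 0.410849398.
P = 77.8961 / 0.410849398 ≈ 189.60.

$189.60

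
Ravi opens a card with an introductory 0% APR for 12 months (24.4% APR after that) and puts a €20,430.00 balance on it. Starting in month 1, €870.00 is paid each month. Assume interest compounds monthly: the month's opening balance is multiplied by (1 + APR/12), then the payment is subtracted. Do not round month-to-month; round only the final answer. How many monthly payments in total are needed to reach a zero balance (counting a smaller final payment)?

26 months

Promo months 1–12 at r₀ = 0%/12 = 0; months 13+ at r₁ = 24.4%/12 = 0.0203333.
After month 12 (no interest yet): B = €20,430.00 − 12·€870.00 = €9,990.00.
Then at r₁ with €870.00/mo: n₂ = −ln(1 − r₁·B/P)/ln(1+r₁) ≈ 13.21 → 14 more payments.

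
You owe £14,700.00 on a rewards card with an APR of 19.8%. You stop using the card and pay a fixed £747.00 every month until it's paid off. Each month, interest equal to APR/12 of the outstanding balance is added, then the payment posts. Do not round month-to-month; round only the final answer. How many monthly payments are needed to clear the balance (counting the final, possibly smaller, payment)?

24 payments

Monthly rate r = 19.8%/12 = 1.65% = 0.0165.
Recurrence: B ← B·(1+r) − £747.00.
Month 1: interest £242.55; balance after payment £14,195.55.
Month 2: interest £234.23; balance after payment £13,682.78.
Closed form: n = −ln(1 − rB₀/P)/ln(1+r) = −ln(0.6753)/ln(1.0165) ≈ 23.989, so the balance reaches zero during payment 24.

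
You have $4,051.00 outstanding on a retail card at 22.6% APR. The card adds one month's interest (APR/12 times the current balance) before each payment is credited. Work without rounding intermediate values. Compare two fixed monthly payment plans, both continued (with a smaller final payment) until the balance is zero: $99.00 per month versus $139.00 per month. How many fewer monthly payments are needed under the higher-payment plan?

36 fewer payments

Monthly rate r = 22.6%/12 = 1.88333% = 0.0188333.
At $99.00/mo: n = ⌈−ln(1 − rB₀/P)/ln(1+r)⌉ = 79 payments (last $91.04); total interest = total paid − $4,051.00 = $3,762.04.
At $139.00/mo: 43 payments (last $92.45); total interest $1,879.45.
Payments saved = 79 − 43 = 36.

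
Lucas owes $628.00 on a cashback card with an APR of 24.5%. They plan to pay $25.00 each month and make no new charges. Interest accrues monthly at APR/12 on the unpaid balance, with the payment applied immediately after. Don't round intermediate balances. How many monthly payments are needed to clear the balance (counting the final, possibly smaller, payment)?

Monthly rate r = 24.5%/12 = 2.04167% = 0.0204167.
Recurrence: B ← B·(1+r) − $25.00.
Month 1: interest $12.82; balance after payment $615.82.
Month 2: interest $12.57; balance after payment $603.39.
Closed form: n = −ln(1 − rB₀/P)/ln(1+r) = −ln(0.48713)/ln(1.02042) ≈ 35.585, so the balance reaches zero during payment 36.

36 months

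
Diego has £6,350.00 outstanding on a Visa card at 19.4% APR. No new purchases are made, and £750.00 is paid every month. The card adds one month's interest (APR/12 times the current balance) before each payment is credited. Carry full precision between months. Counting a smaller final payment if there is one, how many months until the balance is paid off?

10 payments

Monthly rate r = 19.4%/12 = 1.61667% = 0.0161667.
Recurrence: B ← B·(1+r) − £750.00.
Month 1: interest £102.66; balance after payment £5,702.66.
Month 2: interest £92.19; balance after payment £5,044.85.
Closed form: n = −ln(1 − rB₀/P)/ln(1+r) = −ln(0.86312)/ln(1.01617) ≈ 9.178, so the balance reaches zero during payment 10.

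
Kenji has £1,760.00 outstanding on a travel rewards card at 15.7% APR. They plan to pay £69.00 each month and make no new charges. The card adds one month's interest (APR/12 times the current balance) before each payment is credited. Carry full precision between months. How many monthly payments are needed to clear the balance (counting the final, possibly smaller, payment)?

32 payments

Monthly rate r = 15.7%/12 = 1.30833% = 0.0130833.
Recurrence: B ← B·(1+r) − £69.00.
Month 1: interest £23.03; balance after payment £1,714.03.
Month 2: interest £22.43; balance after payment £1,667.45.
Closed form: n = −ln(1 − rB₀/P)/ln(1+r) = −ln(0.66628)/ln(1.01308) ≈ 31.238, so the balance reaches zero during payment 32.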